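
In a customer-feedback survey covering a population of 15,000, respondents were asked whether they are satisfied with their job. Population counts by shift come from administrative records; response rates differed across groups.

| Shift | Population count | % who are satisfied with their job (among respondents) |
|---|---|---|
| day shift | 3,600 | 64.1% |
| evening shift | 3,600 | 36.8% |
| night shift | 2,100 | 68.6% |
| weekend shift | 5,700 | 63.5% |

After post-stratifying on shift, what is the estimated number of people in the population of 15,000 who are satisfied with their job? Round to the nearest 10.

Estimated count per cell = population count × respondent percentage:
  day shift: 3,600 × 64.1% = 2307.6
  evening shift: 3,600 × 36.8% = 1324.8
  night shift: 2,100 × 68.6% = 1440.6
  weekend shift: 5,700 × 63.5% = 3619.5
Estimated total = 8692.5 → 8,690.

8,690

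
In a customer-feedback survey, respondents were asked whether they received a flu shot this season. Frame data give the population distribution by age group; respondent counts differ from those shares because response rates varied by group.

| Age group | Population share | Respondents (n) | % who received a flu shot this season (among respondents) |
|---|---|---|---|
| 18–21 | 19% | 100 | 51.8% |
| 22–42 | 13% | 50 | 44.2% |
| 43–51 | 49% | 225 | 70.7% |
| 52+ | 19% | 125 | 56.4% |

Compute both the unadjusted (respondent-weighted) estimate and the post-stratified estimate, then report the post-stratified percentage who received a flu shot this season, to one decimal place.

60.9%

Naive respondent-only estimate (weights = respondent counts):
  (100/500)×51.8 + (50/500)×44.2 + (225/500)×70.7 + (125/500)×56.4 = 60.695%
Post-stratified estimate weights by population shares:
  0.19×51.8 + 0.13×44.2 + 0.49×70.7 + 0.19×56.4 = 60.947%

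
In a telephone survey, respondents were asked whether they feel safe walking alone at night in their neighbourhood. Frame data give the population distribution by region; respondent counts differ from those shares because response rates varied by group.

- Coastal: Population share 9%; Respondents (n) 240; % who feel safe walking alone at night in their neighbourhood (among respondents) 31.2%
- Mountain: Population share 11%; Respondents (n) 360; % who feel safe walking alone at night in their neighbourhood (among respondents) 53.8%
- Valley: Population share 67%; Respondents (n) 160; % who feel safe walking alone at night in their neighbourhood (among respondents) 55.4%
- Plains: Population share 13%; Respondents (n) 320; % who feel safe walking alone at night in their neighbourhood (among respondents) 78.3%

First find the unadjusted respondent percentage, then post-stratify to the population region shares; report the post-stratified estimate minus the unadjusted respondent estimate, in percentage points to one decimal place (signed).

-0.3 percentage points

Naive respondent-only estimate (weights = respondent counts):
  (240/1080)×31.2 + (360/1080)×53.8 + (160/1080)×55.4 + (320/1080)×78.3 = 56.2741%
Post-stratifying to population shares instead:
  0.09×31.2 + 0.11×53.8 + 0.67×55.4 + 0.13×78.3 = 56.023%
Difference = 56.023 − 56.2741 = -0.2511 pp.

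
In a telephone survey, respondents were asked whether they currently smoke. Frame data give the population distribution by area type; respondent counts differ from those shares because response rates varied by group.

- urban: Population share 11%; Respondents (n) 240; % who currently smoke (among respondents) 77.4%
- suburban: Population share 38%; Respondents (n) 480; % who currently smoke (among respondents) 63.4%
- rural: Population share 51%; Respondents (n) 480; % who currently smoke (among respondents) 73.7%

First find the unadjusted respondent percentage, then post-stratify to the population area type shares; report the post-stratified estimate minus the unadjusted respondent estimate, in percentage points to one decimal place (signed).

-0.1 percentage points

Naive respondent-only estimate (weights = respondent counts):
  (240/1200)×77.4 + (480/1200)×63.4 + (480/1200)×73.7 = 70.32%
Reweighting by population area type shares:
  0.11×77.4 + 0.38×63.4 + 0.51×73.7 = 70.193%
Difference = 70.193 − 70.32 = -0.127 pp.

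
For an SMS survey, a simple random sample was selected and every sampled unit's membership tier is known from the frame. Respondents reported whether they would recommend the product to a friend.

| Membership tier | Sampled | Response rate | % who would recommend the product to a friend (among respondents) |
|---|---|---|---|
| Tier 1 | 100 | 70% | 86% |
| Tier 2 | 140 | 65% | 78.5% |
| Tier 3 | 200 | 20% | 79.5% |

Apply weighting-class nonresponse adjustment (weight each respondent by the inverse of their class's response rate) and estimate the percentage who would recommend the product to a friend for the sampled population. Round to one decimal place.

80.7%

Weighting each respondent by the inverse class response rate inflates each class back to its sampled size, so the class weight is n_sampled:
  Tier 1: 100 × 86 = 8600
  Tier 2: 140 × 78.5 = 10,990
  Tier 3: 200 × 79.5 = 15,900
Adjusted estimate = 35,490 / 440 = 80.6591 → 80.7%.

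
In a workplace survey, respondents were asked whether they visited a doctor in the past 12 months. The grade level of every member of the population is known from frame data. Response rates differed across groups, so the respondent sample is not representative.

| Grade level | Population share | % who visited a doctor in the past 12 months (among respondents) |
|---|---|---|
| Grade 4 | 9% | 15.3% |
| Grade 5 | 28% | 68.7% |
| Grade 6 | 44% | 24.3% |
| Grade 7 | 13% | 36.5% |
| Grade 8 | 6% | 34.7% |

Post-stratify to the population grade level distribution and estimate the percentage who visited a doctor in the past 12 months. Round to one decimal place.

38.1%

Each cell contributes population-share × respondent value:
  Grade 4: 0.09 × 15.3 = 1.377
  Grade 5: 0.28 × 68.7 = 19.236
  Grade 6: 0.44 × 24.3 = 10.692
  Grade 7: 0.13 × 36.5 = 4.745
  Grade 8: 0.06 × 34.7 = 2.082
Post-stratified estimate = 38.132 → 38.1%.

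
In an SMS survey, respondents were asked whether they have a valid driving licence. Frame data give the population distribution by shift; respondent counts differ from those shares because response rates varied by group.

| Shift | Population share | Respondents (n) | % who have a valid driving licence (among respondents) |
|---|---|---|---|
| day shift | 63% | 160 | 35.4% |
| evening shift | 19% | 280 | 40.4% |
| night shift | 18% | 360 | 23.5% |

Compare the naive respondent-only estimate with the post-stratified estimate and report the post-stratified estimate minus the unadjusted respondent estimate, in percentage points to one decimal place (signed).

Unadjusted (pooled respondent) estimate weights by respondent counts:
  (160/800)×35.4 + (280/800)×40.4 + (360/800)×23.5 = 31.795%
Reweighting by population shift shares:
  0.63×35.4 + 0.19×40.4 + 0.18×23.5 = 34.208%
Difference = 34.208 − 31.795 = 2.413 pp.

+2.4 percentage points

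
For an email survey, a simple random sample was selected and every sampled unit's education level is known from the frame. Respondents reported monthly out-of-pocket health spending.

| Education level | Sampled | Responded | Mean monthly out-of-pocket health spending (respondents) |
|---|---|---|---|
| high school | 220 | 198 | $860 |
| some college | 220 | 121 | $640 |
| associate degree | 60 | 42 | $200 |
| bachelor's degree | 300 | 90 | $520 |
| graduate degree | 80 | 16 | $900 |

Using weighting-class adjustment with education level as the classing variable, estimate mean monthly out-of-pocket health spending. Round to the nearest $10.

Class response rates: high school 198/220 = 90%, some college 121/220 = 55%, associate degree 42/60 = 70%, bachelor's degree 90/300 = 30%, graduate degree 16/80 = 20%.
Weighting each respondent by the inverse class response rate inflates each class back to its sampled size, so the class weight is n_sampled:
  high school: 220 × 860 = 189,200
  some college: 220 × 640 = 140,800
  associate degree: 60 × 200 = 12,000
  bachelor's degree: 300 × 520 = 156,000
  graduate degree: 80 × 900 = 72,000
Adjusted estimate = 570,000 / 880 = 647.727 → $650.

$650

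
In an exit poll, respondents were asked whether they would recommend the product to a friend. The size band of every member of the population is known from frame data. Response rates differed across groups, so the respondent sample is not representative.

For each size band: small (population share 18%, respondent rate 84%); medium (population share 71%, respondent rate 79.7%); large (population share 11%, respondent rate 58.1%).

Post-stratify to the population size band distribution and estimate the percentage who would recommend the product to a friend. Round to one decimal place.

Each cell contributes population-share × respondent value:
  small: 0.18 × 84 = 15.12
  medium: 0.71 × 79.7 = 56.587
  large: 0.11 × 58.1 = 6.391
Post-stratified estimate = 78.098 → 78.1%.

78.1%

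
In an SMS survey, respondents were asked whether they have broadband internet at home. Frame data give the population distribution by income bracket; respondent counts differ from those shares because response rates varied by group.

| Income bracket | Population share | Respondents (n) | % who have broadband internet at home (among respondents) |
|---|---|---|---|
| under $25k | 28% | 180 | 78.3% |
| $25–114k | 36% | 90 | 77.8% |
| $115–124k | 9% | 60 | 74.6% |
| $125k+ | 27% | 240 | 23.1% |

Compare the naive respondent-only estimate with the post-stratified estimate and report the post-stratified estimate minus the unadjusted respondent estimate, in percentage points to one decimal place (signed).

Naive respondent-only estimate (weights = respondent counts):
  (180/570)×78.3 + (90/570)×77.8 + (60/570)×74.6 + (240/570)×23.1 = 54.5895%
Post-stratifying to population shares instead:
  0.28×78.3 + 0.36×77.8 + 0.09×74.6 + 0.27×23.1 = 62.883%
Difference = 62.883 − 54.5895 = 8.2935 pp.

+8.3 percentage points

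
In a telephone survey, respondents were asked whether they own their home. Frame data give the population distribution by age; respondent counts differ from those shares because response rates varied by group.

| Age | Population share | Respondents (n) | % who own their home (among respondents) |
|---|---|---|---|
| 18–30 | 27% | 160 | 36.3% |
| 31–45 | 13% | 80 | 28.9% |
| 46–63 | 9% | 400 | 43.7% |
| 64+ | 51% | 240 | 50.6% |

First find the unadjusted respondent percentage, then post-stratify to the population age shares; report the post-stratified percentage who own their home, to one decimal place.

Without adjustment, the pooled respondent share is:
  (160/880)×36.3 + (80/880)×28.9 + (400/880)×43.7 + (240/880)×50.6 = 42.8909%
Post-stratifying to population shares instead:
  0.27×36.3 + 0.13×28.9 + 0.09×43.7 + 0.51×50.6 = 43.297%

43.3%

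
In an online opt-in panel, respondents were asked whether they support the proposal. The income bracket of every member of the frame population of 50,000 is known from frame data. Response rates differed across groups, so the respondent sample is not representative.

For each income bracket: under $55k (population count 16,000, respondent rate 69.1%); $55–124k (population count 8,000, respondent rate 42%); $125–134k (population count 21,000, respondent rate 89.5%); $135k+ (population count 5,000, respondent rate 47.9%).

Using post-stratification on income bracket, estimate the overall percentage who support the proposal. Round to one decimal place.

71.2%

Post-stratification weights by population share, not respondent share:
  under $55k: (16,000/50,000) × 69.1 = 22.112
  $55–124k: (8,000/50,000) × 42 = 6.72
  $125–134k: (21,000/50,000) × 89.5 = 37.59
  $135k+: (5,000/50,000) × 47.9 = 4.79
Post-stratified estimate = 71.212 → 71.2%.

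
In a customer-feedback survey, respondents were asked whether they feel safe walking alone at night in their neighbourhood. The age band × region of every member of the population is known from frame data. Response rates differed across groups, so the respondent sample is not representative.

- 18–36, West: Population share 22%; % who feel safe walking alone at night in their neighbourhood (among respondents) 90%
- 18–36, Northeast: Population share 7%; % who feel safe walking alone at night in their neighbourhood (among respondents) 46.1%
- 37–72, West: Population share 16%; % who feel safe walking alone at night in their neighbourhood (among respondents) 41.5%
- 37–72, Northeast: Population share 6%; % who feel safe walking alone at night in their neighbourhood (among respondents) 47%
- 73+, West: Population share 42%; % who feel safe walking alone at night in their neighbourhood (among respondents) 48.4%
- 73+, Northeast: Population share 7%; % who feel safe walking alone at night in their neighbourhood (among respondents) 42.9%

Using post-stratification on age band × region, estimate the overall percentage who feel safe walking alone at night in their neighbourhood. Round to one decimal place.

Post-stratification weights by population share, not respondent share:
  18–36, West: 0.22 × 90 = 19.8
  18–36, Northeast: 0.07 × 46.1 = 3.227
  37–72, West: 0.16 × 41.5 = 6.64
  37–72, Northeast: 0.06 × 47 = 2.82
  73+, West: 0.42 × 48.4 = 20.328
  73+, Northeast: 0.07 × 42.9 = 3.003
Post-stratified estimate = 55.818 → 55.8%.

55.8%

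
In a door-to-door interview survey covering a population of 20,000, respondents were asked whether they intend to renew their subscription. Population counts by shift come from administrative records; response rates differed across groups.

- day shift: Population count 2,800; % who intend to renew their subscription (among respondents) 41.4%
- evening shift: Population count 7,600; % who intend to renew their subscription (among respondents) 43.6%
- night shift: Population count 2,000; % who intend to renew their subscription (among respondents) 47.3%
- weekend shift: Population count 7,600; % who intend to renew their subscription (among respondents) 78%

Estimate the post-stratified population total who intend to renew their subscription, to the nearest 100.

11,300

Apply each group's respondent rate to its population count:
  day shift: 2,800 × 41.4% = 1159.2
  evening shift: 7,600 × 43.6% = 3313.6
  night shift: 2,000 × 47.3% = 946
  weekend shift: 7,600 × 78% = 5928
Estimated total = 11346.8 → 11,300.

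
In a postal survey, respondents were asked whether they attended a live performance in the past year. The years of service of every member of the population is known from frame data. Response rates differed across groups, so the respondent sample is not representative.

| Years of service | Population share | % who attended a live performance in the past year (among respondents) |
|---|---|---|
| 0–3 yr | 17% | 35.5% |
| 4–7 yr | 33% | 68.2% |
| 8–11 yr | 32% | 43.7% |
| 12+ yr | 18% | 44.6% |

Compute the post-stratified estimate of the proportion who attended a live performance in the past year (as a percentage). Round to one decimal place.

Each cell contributes population-share × respondent value:
  0–3 yr: 0.17 × 35.5 = 6.035
  4–7 yr: 0.33 × 68.2 = 22.506
  8–11 yr: 0.32 × 43.7 = 13.984
  12+ yr: 0.18 × 44.6 = 8.028
Post-stratified estimate = 50.553 → 50.6%.

50.6%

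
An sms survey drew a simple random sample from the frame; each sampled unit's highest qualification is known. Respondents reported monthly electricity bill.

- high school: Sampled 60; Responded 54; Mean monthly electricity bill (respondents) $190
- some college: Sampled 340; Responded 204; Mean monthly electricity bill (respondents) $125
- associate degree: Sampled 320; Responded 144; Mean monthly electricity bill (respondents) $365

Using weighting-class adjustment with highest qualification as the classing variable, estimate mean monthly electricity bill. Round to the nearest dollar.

$237

Response rates by class: high school 54/60 = 90%, some college 204/340 = 60%, associate degree 144/320 = 45%.
Each respondent's weight = sampled/responded in their class; summing within a class gives n_sampled, so:
  high school: 60 × 190 = 11,400
  some college: 340 × 125 = 42,500
  associate degree: 320 × 365 = 116,800
Adjusted estimate = 170,700 / 720 = 237.083 → $237.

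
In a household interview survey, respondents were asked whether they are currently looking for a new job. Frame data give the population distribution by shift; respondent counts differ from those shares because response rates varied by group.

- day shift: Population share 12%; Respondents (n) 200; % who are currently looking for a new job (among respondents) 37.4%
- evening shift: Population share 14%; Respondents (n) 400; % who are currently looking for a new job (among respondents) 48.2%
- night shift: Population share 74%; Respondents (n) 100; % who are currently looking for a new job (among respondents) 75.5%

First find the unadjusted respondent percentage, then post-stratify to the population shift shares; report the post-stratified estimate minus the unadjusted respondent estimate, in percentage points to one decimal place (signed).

+18.1 percentage points

Unadjusted (pooled respondent) estimate weights by respondent counts:
  (200/700)×37.4 + (400/700)×48.2 + (100/700)×75.5 = 49.0143%
Post-stratified estimate weights by population shares:
  0.12×37.4 + 0.14×48.2 + 0.74×75.5 = 67.106%
Difference = 67.106 − 49.0143 = 18.0917 pp.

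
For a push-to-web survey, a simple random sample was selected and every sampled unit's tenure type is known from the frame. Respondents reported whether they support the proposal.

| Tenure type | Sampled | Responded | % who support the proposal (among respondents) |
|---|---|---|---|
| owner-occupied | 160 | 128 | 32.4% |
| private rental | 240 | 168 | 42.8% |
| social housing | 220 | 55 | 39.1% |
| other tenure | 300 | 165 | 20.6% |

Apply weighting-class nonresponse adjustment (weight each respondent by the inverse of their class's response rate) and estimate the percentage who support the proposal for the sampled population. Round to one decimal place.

32.9%

Response rates by class: owner-occupied 128/160 = 80%, private rental 168/240 = 70%, social housing 55/220 = 25%, other tenure 165/300 = 55%.
Each respondent's weight = sampled/responded in their class; summing within a class gives n_sampled, so:
  owner-occupied: 160 × 32.4 = 5184
  private rental: 240 × 42.8 = 10,272
  social housing: 220 × 39.1 = 8602
  other tenure: 300 × 20.6 = 6180
Adjusted estimate = 30,238 / 920 = 32.8674 → 32.9%.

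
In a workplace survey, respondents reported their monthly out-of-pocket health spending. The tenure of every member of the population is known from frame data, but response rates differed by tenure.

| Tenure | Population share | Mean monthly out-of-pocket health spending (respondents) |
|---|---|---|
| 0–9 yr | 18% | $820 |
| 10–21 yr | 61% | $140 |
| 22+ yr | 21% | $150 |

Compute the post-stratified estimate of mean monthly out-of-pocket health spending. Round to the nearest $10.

Post-stratification weights by population share, not respondent share:
  0–9 yr: 0.18 × 820 = 147.6
  10–21 yr: 0.61 × 140 = 85.4
  22+ yr: 0.21 × 150 = 31.5
Post-stratified estimate = 264.5 → $260.

$260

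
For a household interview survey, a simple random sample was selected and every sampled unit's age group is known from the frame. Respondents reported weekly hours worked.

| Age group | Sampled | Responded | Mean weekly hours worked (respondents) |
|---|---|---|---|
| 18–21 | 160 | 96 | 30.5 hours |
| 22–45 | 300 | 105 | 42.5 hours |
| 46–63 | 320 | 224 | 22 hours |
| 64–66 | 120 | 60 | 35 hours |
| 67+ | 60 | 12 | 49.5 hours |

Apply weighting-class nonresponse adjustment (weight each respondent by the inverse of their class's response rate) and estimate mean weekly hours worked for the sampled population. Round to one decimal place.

33.2

Response rates by class: 18–21 96/160 = 60%, 22–45 105/300 = 35%, 46–63 224/320 = 70%, 64–66 60/120 = 50%, 67+ 12/60 = 20%.
Each respondent's weight = sampled/responded in their class; summing within a class gives n_sampled, so:
  18–21: 160 × 30.5 = 4880
  22–45: 300 × 42.5 = 12,750
  46–63: 320 × 22 = 7040
  64–66: 120 × 35 = 4200
  67+: 60 × 49.5 = 2970
Adjusted estimate = 31,840 / 960 = 33.1667 → 33.2.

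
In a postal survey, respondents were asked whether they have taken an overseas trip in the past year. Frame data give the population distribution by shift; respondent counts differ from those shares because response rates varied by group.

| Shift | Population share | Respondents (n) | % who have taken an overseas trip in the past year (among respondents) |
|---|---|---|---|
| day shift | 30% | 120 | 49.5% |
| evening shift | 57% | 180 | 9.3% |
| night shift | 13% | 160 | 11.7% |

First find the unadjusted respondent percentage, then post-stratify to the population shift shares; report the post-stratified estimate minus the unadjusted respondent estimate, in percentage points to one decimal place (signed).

+1.1 percentage points

Naive respondent-only estimate (weights = respondent counts):
  (120/460)×49.5 + (180/460)×9.3 + (160/460)×11.7 = 20.6217%
Reweighting by population shift shares:
  0.3×49.5 + 0.57×9.3 + 0.13×11.7 = 21.672%
Difference = 21.672 − 20.6217 = 1.0503 pp.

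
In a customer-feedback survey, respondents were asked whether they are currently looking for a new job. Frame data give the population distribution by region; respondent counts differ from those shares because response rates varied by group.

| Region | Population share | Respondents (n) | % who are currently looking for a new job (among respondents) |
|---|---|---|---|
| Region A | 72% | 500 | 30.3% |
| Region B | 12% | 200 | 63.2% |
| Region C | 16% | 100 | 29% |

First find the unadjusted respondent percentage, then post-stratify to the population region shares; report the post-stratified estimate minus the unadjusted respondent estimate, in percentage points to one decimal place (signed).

Naive respondent-only estimate (weights = respondent counts):
  (500/800)×30.3 + (200/800)×63.2 + (100/800)×29 = 38.3625%
Post-stratifying to population shares instead:
  0.72×30.3 + 0.12×63.2 + 0.16×29 = 34.04%
Difference = 34.04 − 38.3625 = -4.3225 pp.

-4.3 percentage points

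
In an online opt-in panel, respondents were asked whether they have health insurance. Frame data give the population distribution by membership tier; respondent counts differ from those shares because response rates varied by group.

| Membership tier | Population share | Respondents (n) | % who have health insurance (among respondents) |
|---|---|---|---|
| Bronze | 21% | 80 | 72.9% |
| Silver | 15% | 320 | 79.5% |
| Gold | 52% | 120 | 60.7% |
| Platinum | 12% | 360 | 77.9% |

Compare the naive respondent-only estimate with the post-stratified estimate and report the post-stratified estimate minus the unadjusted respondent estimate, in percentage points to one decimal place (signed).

Naive respondent-only estimate (weights = respondent counts):
  (80/880)×72.9 + (320/880)×79.5 + (120/880)×60.7 + (360/880)×77.9 = 75.6818%
Post-stratified estimate weights by population shares:
  0.21×72.9 + 0.15×79.5 + 0.52×60.7 + 0.12×77.9 = 68.146%
Difference = 68.146 − 75.6818 = -7.5358 pp.

-7.5 percentage points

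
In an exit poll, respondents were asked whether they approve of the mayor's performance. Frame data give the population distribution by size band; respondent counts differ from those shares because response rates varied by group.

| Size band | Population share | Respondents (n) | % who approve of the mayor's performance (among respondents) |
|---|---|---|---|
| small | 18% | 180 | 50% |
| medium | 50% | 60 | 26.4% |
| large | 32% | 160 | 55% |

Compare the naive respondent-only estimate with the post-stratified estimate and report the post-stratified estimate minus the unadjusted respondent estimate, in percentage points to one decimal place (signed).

-8.7 percentage points

Unadjusted (pooled respondent) estimate weights by respondent counts:
  (180/400)×50 + (60/400)×26.4 + (160/400)×55 = 48.46%
Post-stratifying to population shares instead:
  0.18×50 + 0.5×26.4 + 0.32×55 = 39.8%
Difference = 39.8 − 48.46 = -8.66 pp.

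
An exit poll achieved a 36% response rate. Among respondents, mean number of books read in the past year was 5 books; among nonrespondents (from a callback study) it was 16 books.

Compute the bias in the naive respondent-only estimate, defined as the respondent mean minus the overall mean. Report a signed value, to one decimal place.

Nonresponse fraction = 1 − 0.36 = 0.64.
Bias = (nonresponse fraction) × (respondent mean − nonrespondent mean)
     = 0.64 × (5 − 16) = 0.64 × -11 = -7.04.

-7.0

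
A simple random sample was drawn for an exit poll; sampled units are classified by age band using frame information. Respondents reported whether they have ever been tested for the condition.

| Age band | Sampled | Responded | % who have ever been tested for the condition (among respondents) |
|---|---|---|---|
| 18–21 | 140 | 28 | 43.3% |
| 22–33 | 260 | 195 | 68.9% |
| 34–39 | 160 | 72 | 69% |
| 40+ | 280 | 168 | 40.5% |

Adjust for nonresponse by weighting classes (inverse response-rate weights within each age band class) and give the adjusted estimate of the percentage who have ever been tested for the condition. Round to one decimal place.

Class response rates: 18–21 28/140 = 20%, 22–33 195/260 = 75%, 34–39 72/160 = 45%, 40+ 168/280 = 60%.
Each respondent's weight = sampled/responded in their class; summing within a class gives n_sampled, so:
  18–21: 140 × 43.3 = 6062
  22–33: 260 × 68.9 = 17,914
  34–39: 160 × 69 = 11,040
  40+: 280 × 40.5 = 11,340
Adjusted estimate = 46,356 / 840 = 55.1857 → 55.2%.

55.2%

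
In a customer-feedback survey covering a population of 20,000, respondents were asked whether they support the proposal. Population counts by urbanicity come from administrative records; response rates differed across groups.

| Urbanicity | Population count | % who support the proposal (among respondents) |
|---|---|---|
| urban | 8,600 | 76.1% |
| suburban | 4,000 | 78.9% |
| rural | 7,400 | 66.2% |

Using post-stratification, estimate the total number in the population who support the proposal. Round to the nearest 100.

Estimated count per cell = population count × respondent percentage:
  urban: 8,600 × 76.1% = 6544.6
  suburban: 4,000 × 78.9% = 3156
  rural: 7,400 × 66.2% = 4898.8
Estimated total = 14599.4 → 14,600.

14,600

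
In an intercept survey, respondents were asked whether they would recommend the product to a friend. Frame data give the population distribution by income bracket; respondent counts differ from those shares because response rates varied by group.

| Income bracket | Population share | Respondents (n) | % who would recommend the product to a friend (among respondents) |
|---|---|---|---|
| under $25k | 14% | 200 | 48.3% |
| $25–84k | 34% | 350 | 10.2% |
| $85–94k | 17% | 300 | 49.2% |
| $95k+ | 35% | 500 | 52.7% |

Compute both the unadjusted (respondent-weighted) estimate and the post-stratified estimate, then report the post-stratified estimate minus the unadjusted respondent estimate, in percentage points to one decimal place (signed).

-3.2 percentage points

Naive respondent-only estimate (weights = respondent counts):
  (200/1350)×48.3 + (350/1350)×10.2 + (300/1350)×49.2 + (500/1350)×52.7 = 40.2519%
Reweighting by population income bracket shares:
  0.14×48.3 + 0.34×10.2 + 0.17×49.2 + 0.35×52.7 = 37.039%
Difference = 37.039 − 40.2519 = -3.2129 pp.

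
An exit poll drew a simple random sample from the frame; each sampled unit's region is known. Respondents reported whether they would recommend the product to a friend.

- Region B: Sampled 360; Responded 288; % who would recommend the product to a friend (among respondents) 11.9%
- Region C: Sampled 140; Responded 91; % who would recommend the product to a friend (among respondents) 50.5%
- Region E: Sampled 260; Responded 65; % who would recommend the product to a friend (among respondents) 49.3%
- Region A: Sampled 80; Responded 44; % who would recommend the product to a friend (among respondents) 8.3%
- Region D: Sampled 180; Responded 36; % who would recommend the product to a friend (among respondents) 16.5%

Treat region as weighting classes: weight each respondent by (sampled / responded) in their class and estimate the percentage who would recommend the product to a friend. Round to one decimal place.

27.3%

Response rates by class: Region B 288/360 = 80%, Region C 91/140 = 65%, Region E 65/260 = 25%, Region A 44/80 = 55%, Region D 36/180 = 20%.
Inverse-response-rate weighting restores each class to its sampled count, so class totals weight by n_sampled:
  Region B: 360 × 11.9 = 4284
  Region C: 140 × 50.5 = 7070
  Region E: 260 × 49.3 = 12,818
  Region A: 80 × 8.3 = 664
  Region D: 180 × 16.5 = 2970
Adjusted estimate = 27,806 / 1,020 = 27.2608 → 27.3%.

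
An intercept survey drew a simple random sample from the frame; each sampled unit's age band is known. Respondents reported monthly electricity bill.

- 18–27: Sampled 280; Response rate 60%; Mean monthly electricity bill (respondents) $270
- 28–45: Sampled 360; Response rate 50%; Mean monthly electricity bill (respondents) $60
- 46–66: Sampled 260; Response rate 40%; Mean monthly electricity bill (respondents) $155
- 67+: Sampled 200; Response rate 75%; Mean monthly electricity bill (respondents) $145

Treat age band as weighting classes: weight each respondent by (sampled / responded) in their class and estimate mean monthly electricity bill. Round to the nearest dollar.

Each respondent's weight = sampled/responded in their class; summing within a class gives n_sampled, so:
  18–27: 280 × 270 = 75,600
  28–45: 360 × 60 = 21,600
  46–66: 260 × 155 = 40,300
  67+: 200 × 145 = 29,000
Adjusted estimate = 166,500 / 1,100 = 151.364 → $151.

$151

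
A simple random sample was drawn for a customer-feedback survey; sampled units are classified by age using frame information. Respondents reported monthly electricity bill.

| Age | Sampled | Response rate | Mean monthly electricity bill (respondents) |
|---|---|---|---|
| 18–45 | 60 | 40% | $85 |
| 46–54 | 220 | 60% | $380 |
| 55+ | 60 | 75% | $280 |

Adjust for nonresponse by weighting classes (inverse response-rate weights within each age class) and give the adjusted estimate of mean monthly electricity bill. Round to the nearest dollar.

With weight = n_sampled/n_responded per class, the weighted class total is n_sampled:
  18–45: 60 × 85 = 5100
  46–54: 220 × 380 = 83,600
  55+: 60 × 280 = 16,800
Adjusted estimate = 105,500 / 340 = 310.294 → $310.

$310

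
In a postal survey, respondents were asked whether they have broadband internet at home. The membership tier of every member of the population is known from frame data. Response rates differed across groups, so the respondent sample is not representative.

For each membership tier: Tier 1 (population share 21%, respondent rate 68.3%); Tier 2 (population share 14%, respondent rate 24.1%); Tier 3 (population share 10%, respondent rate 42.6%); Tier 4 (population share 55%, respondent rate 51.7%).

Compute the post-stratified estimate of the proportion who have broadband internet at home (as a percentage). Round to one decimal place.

50.4%

Weight each group's respondent value by its population share:
  Tier 1: 0.21 × 68.3 = 14.343
  Tier 2: 0.14 × 24.1 = 3.374
  Tier 3: 0.1 × 42.6 = 4.26
  Tier 4: 0.55 × 51.7 = 28.435
Post-stratified estimate = 50.412 → 50.4%.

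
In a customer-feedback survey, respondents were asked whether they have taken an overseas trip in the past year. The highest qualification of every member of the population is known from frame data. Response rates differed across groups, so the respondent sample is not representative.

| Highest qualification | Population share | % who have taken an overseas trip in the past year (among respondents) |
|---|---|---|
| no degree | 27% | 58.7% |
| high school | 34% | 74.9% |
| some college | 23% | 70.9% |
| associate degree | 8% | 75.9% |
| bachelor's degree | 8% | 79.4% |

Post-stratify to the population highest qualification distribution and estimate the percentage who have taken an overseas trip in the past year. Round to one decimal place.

Weight each group's respondent value by its population share:
  no degree: 0.27 × 58.7 = 15.849
  high school: 0.34 × 74.9 = 25.466
  some college: 0.23 × 70.9 = 16.307
  associate degree: 0.08 × 75.9 = 6.072
  bachelor's degree: 0.08 × 79.4 = 6.352
Post-stratified estimate = 70.046 → 70.0%.

70.0%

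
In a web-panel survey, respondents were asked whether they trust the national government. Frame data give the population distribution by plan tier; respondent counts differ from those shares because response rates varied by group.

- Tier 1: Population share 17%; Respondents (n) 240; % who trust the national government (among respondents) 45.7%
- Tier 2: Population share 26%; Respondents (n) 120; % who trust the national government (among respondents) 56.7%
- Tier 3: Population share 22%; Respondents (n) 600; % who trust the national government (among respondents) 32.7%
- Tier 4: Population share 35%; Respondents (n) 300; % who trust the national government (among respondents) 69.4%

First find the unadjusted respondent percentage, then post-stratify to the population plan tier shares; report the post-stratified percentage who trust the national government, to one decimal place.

54.0%

Without adjustment, the pooled respondent share is:
  (240/1260)×45.7 + (120/1260)×56.7 + (600/1260)×32.7 + (300/1260)×69.4 = 46.2%
Reweighting by population plan tier shares:
  0.17×45.7 + 0.26×56.7 + 0.22×32.7 + 0.35×69.4 = 53.995%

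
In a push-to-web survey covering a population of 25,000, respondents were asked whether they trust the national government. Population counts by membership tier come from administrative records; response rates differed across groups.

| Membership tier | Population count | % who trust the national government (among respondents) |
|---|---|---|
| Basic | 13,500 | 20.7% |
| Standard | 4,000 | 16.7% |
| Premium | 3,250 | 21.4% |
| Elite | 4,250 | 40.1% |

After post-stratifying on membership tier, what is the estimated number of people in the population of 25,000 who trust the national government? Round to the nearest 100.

5,900

Apply each group's respondent rate to its population count:
  Basic: 13,500 × 20.7% = 2794.5
  Standard: 4,000 × 16.7% = 668
  Premium: 3,250 × 21.4% = 695.5
  Elite: 4,250 × 40.1% = 1704.25
Estimated total = 5862.25 → 5,900.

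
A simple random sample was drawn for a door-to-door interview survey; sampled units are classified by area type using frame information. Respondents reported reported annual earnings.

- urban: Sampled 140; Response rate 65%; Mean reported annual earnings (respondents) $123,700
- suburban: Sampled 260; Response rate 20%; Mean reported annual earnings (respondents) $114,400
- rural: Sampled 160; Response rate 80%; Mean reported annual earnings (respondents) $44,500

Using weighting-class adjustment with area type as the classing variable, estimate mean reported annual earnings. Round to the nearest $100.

$96,800

With weight = n_sampled/n_responded per class, the weighted class total is n_sampled:
  urban: 140 × 123,700 = 17,318,000
  suburban: 260 × 114,400 = 29,744,000
  rural: 160 × 44,500 = 7,120,000
Adjusted estimate = 54,182,000 / 560 = 96753.6 → $96,800.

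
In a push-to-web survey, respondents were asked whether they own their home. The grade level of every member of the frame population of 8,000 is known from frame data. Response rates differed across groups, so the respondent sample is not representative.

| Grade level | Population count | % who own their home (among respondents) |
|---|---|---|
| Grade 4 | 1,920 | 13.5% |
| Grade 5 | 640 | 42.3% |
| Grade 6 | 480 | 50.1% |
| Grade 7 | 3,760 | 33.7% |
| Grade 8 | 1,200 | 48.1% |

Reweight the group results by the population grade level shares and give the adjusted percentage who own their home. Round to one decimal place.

Reweight to the known grade level distribution:
  Grade 4: (1,920/8,000) × 13.5 = 3.24
  Grade 5: (640/8,000) × 42.3 = 3.384
  Grade 6: (480/8,000) × 50.1 = 3.006
  Grade 7: (3,760/8,000) × 33.7 = 15.839
  Grade 8: (1,200/8,000) × 48.1 = 7.215
Post-stratified estimate = 32.684 → 32.7%.

32.7%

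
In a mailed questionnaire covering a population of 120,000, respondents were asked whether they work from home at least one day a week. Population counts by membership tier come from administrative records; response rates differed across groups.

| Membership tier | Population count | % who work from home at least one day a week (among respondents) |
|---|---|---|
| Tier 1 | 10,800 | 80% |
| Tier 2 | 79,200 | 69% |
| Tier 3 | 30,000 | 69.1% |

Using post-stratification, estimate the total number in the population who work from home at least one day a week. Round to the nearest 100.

84,000

Estimated count per cell = population count × respondent percentage:
  Tier 1: 10,800 × 80% = 8640
  Tier 2: 79,200 × 69% = 54,648
  Tier 3: 30,000 × 69.1% = 20,730
Estimated total = 84,018 → 84,000.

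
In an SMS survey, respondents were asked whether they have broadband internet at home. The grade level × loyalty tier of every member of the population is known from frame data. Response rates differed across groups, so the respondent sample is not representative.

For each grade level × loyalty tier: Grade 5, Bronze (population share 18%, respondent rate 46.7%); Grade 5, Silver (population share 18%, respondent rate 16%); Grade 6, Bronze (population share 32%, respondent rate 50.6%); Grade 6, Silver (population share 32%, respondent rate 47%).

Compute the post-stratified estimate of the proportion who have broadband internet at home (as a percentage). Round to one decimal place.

Weight each group's respondent value by its population share:
  Grade 5, Bronze: 0.18 × 46.7 = 8.406
  Grade 5, Silver: 0.18 × 16 = 2.88
  Grade 6, Bronze: 0.32 × 50.6 = 16.192
  Grade 6, Silver: 0.32 × 47 = 15.04
Post-stratified estimate = 42.518 → 42.5%.

42.5%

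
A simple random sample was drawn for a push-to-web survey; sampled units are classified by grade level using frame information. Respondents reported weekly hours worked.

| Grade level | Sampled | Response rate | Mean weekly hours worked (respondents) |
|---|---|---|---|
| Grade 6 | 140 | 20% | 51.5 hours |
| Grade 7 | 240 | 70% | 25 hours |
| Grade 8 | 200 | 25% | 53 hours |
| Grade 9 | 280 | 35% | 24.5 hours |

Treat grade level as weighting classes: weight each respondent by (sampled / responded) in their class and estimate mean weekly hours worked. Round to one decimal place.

35.7

With weight = n_sampled/n_responded per class, the weighted class total is n_sampled:
  Grade 6: 140 × 51.5 = 7210
  Grade 7: 240 × 25 = 6000
  Grade 8: 200 × 53 = 10,600
  Grade 9: 280 × 24.5 = 6860
Adjusted estimate = 30,670 / 860 = 35.6628 → 35.7.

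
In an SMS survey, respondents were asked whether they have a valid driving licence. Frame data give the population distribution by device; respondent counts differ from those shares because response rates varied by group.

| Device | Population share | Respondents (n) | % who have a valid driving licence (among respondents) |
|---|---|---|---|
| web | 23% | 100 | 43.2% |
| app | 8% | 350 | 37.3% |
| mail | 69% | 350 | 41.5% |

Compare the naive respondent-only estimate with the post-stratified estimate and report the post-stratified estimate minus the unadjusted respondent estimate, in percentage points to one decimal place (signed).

Naive respondent-only estimate (weights = respondent counts):
  (100/800)×43.2 + (350/800)×37.3 + (350/800)×41.5 = 39.875%
Post-stratified estimate weights by population shares:
  0.23×43.2 + 0.08×37.3 + 0.69×41.5 = 41.555%
Difference = 41.555 − 39.875 = 1.68 pp.

+1.7 percentage points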